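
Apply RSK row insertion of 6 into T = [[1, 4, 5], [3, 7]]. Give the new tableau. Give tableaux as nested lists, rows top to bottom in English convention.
[[1, 4, 5, 6], [3, 7]]

6 is larger than every entry of row 1, so it is appended to row 1. The new tableau is [[1, 4, 5, 6], [3, 7]].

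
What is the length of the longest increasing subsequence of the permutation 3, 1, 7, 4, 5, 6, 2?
4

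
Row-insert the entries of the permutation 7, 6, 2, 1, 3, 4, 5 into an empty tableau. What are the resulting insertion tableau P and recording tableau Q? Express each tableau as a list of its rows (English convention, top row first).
Insert each entry of the permutation into P by Schensted row insertion, recording in Q the position of each new cell.

After inserting 7: P = [[7]].
After inserting 6: P = [[6], [7]].
After inserting 2: P = [[2], [6], [7]].
After inserting 1: P = [[1], [2], [6], [7]].
After inserting 3: P = [[1, 3], [2], [6], [7]].
After inserting 4: P = [[1, 3, 4], [2], [6], [7]].
After inserting 5: P = [[1, 3, 4, 5], [2], [6], [7]].

So P = [[1, 3, 4, 5], [2], [6], [7]], Q = [[1, 5, 6, 7], [2], [3], [4]].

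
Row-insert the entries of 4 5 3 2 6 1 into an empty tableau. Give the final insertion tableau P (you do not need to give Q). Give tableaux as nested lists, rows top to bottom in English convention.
Insert 4: appended to row 1. P = [[4]].
Insert 5: appended to row 1. P = [[4, 5]].
Insert 3: 3 bumps 4 from row 1; 4 starts row 2. P = [[3, 5], [4]].
Insert 2: 2 bumps 3 from row 1; 3 bumps 4 from row 2; 4 starts row 3. P = [[2, 5], [3], [4]].
Insert 6: appended to row 1. P = [[2, 5, 6], [3], [4]].
Insert 1: 1 bumps 2 from row 1; 2 bumps 3 from row 2; 3 bumps 4 from row 3; 4 starts row 4. P = [[1, 5, 6], [2], [3], [4]].

So P = [[1, 5, 6], [2], [3], [4]].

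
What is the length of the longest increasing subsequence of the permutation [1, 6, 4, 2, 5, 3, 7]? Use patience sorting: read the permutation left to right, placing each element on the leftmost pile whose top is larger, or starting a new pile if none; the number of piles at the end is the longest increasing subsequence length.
4

1: new pile. tops = [1]
6: new pile. tops = [1, 6]
4: onto pile 2 (replacing 6). tops = [1, 4]
2: onto pile 2 (replacing 4). tops = [1, 2]
5: new pile. tops = [1, 2, 5]
3: onto pile 3 (replacing 5). tops = [1, 2, 3]
7: new pile. tops = [1, 2, 3, 7]

4 piles, so the longest increasing subsequence has length 4.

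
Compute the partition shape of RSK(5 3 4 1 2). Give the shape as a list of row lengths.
Row-insert each entry into an empty tableau.

After inserting 5: P = [[5]].
After inserting 3: P = [[3], [5]].
After inserting 4: P = [[3, 4], [5]].
After inserting 1: P = [[1, 4], [3], [5]].
After inserting 2: P = [[1, 2], [3, 4], [5]].

The final insertion tableau P = [[1, 2], [3, 4], [5]] has shape [2, 2, 1].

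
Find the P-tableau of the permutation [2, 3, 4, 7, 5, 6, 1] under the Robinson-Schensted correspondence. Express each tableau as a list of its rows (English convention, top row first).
After inserting 2: P = [[2]].
After inserting 3: P = [[2, 3]].
After inserting 4: P = [[2, 3, 4]].
After inserting 7: P = [[2, 3, 4, 7]].
After inserting 5: P = [[2, 3, 4, 5], [7]].
After inserting 6: P = [[2, 3, 4, 5, 6], [7]].
After inserting 1: P = [[1, 3, 4, 5, 6], [2], [7]].

So P = [[1, 3, 4, 5, 6], [2], [7]].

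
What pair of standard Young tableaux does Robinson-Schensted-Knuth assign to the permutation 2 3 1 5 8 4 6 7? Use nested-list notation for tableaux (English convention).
P = [[1, 3, 4, 6, 7], [2, 5, 8]], Q = [[1, 2, 4, 5, 8], [3, 6, 7]]

Insert each entry of the permutation into P by Schensted row insertion, recording in Q the position of each new cell.

After inserting 2: P = [[2]].
After inserting 3: P = [[2, 3]].
After inserting 1: P = [[1, 3], [2]].
After inserting 5: P = [[1, 3, 5], [2]].
After inserting 8: P = [[1, 3, 5, 8], [2]].
After inserting 4: P = [[1, 3, 4, 8], [2, 5]].
After inserting 6: P = [[1, 3, 4, 6], [2, 5, 8]].
After inserting 7: P = [[1, 3, 4, 6, 7], [2, 5, 8]].

So P = [[1, 3, 4, 6, 7], [2, 5, 8]], Q = [[1, 2, 4, 5, 8], [3, 6, 7]].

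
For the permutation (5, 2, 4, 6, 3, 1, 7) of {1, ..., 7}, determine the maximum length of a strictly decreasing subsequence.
4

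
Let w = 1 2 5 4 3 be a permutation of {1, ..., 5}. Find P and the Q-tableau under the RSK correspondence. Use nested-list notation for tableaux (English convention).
P = [[1, 2, 3], [4], [5]], Q = [[1, 2, 3], [4], [5]]

Insert each entry of the permutation into P by Schensted row insertion, recording in Q the position of each new cell.

Insert 1: appended to row 1. P = [[1]], Q = [[1]].
Insert 2: appended to row 1. P = [[1, 2]], Q = [[1, 2]].
Insert 5: appended to row 1. P = [[1, 2, 5]], Q = [[1, 2, 3]].
Insert 4: 4 bumps 5 from row 1; 5 starts row 2. P = [[1, 2, 4], [5]], Q = [[1, 2, 3], [4]].
Insert 3: 3 bumps 4 from row 1; 4 bumps 5 from row 2; 5 starts row 3. P = [[1, 2, 3], [4], [5]], Q = [[1, 2, 3], [4], [5]].

So P = [[1, 2, 3], [4], [5]], Q = [[1, 2, 3], [4], [5]].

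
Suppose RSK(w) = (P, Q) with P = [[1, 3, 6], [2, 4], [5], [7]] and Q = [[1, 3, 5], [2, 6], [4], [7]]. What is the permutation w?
Reverse the RSK construction: for i from n down to 1, find the cell of Q containing i, remove the entry at that cell from P, and reverse-bump it up through P; the value ejected from row 1 is w(i).

Step i=7: Q has 7 at row 4, column 1; remove 7 from row 4 of P and reverse-bump: 7 enters row 3 and ejects 5; 5 enters row 2 and ejects 4; 4 enters row 1 and ejects 3. So w(7) = 3. P is now [[1, 4, 6], [2, 5], [7]].
Step i=6: Q has 6 at row 2, column 2; remove 5 from row 2 of P and reverse-bump: 5 enters row 1 and ejects 4. So w(6) = 4. P is now [[1, 5, 6], [2], [7]].
Step i=5: Q has 5 at row 1, column 3; remove that cell from P, ejecting 6. So w(5) = 6. P is now [[1, 5], [2], [7]].
Step i=4: Q has 4 at row 3, column 1; remove 7 from row 3 of P and reverse-bump: 7 enters row 2 and ejects 2; 2 enters row 1 and ejects 1. So w(4) = 1. P is now [[2, 5], [7]].
Step i=3: Q has 3 at row 1, column 2; remove that cell from P, ejecting 5. So w(3) = 5. P is now [[2], [7]].
Step i=2: Q has 2 at row 2, column 1; remove 7 from row 2 of P and reverse-bump: 7 enters row 1 and ejects 2. So w(2) = 2. P is now [[7]].
Step i=1: Q has 1 at row 1, column 1; remove that cell from P, ejecting 7. So w(1) = 7. P is now [].

So w = 7 2 5 1 6 4 3.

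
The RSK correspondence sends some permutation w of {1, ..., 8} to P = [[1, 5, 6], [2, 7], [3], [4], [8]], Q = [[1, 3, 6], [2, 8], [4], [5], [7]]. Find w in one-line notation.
Reverse RSK: for i = n, n-1, ..., 1, locate i in Q, remove the corresponding corner cell from P, and reverse-bump its entry up through P; the value ejected from row 1 is w(i).

So w = 8 4 5 3 2 7 1 6.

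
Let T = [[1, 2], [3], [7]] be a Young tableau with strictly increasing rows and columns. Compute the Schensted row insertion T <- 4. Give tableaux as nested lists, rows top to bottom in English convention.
[[1, 2, 4], [3], [7]]

4 is larger than every entry of row 1, so it is appended to row 1. The new tableau is [[1, 2, 4], [3], [7]].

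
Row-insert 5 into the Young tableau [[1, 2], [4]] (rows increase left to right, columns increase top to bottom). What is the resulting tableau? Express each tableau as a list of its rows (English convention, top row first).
[[1, 2, 5], [4]]

5 is larger than every entry of row 1, so it is appended to row 1. The new tableau is [[1, 2, 5], [4]].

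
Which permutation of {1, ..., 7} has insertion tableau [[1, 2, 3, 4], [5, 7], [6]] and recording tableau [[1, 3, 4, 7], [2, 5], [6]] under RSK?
6 1 2 7 5 3 4

Reverse the RSK construction: for i from n down to 1, find the cell of Q containing i, remove the entry at that cell from P, and reverse-bump it up through P; the value ejected from row 1 is w(i).

Step i=7: Q has 7 at row 1, column 4; remove that cell from P, ejecting 4. So w(7) = 4. P is now [[1, 2, 3], [5, 7], [6]].
Step i=6: Q has 6 at row 3, column 1; remove 6 from row 3 of P and reverse-bump: 6 enters row 2 and ejects 5; 5 enters row 1 and ejects 3. So w(6) = 3. P is now [[1, 2, 5], [6, 7]].
Step i=5: Q has 5 at row 2, column 2; remove 7 from row 2 of P and reverse-bump: 7 enters row 1 and ejects 5. So w(5) = 5. P is now [[1, 2, 7], [6]].
Step i=4: Q has 4 at row 1, column 3; remove that cell from P, ejecting 7. So w(4) = 7. P is now [[1, 2], [6]].
Step i=3: Q has 3 at row 1, column 2; remove that cell from P, ejecting 2. So w(3) = 2. P is now [[1], [6]].
Step i=2: Q has 2 at row 2, column 1; remove 6 from row 2 of P and reverse-bump: 6 enters row 1 and ejects 1. So w(2) = 1. P is now [[6]].
Step i=1: Q has 1 at row 1, column 1; remove that cell from P, ejecting 6. So w(1) = 6. P is now [].

So w = 6 1 2 7 5 3 4.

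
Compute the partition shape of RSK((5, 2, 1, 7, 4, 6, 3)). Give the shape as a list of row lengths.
[3, 2, 2]

RSK row insertion gives P = [[1, 3, 6], [2, 4], [5, 7]], which has shape [3, 2, 2].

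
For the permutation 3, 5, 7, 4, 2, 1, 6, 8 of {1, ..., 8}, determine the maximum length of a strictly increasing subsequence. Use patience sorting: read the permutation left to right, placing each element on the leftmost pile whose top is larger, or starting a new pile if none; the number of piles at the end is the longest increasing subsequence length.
4

3: new pile. tops = [3]
5: new pile. tops = [3, 5]
7: new pile. tops = [3, 5, 7]
4: onto pile 2 (replacing 5). tops = [3, 4, 7]
2: onto pile 1 (replacing 3). tops = [2, 4, 7]
1: onto pile 1 (replacing 2). tops = [1, 4, 7]
6: onto pile 3 (replacing 7). tops = [1, 4, 6]
8: new pile. tops = [1, 4, 6, 8]

4 piles, so the longest increasing subsequence has length 4.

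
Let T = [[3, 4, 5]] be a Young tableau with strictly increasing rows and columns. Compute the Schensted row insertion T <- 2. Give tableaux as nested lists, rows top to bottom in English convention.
In row 1, 2 replaces 3 (the leftmost entry greater than 2); 3 is bumped to row 2. 3 starts a new row 2. The new tableau is [[2, 4, 5], [3]].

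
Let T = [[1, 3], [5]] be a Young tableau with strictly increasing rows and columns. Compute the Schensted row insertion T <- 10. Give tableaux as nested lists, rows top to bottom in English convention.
10 is larger than every entry of row 1, so it is appended to row 1. The new tableau is [[1, 3, 10], [5]].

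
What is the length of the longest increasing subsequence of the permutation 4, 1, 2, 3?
3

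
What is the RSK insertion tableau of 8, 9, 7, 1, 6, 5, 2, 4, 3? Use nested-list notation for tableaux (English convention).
P = [[1, 2, 3], [4, 9], [5], [6], [7], [8]]

Insert 8: appended to row 1. P = [[8]].
Insert 9: appended to row 1. P = [[8, 9]].
Insert 7: 7 bumps 8 from row 1; 8 starts row 2. P = [[7, 9], [8]].
Insert 1: 1 bumps 7 from row 1; 7 bumps 8 from row 2; 8 starts row 3. P = [[1, 9], [7], [8]].
Insert 6: 6 bumps 9 from row 1; 9 appends to row 2. P = [[1, 6], [7, 9], [8]].
Insert 5: 5 bumps 6 from row 1; 6 bumps 7 from row 2; 7 bumps 8 from row 3; 8 starts row 4. P = [[1, 5], [6, 9], [7], [8]].
Insert 2: 2 bumps 5 from row 1; 5 bumps 6 from row 2; 6 bumps 7 from row 3; 7 bumps 8 from row 4; 8 starts row 5. P = [[1, 2], [5, 9], [6], [7], [8]].
Insert 4: appended to row 1. P = [[1, 2, 4], [5, 9], [6], [7], [8]].
Insert 3: 3 bumps 4 from row 1; 4 bumps 5 from row 2; 5 bumps 6 from row 3; 6 bumps 7 from row 4; 7 bumps 8 from row 5; 8 starts row 6. P = [[1, 2, 3], [4, 9], [5], [6], [7], [8]].

So P = [[1, 2, 3], [4, 9], [5], [6], [7], [8]].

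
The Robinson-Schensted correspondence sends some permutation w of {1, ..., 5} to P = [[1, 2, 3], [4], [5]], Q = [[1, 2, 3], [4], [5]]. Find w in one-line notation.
1 2 5 4 3

Reverse the RSK construction: for i from n down to 1, find the cell of Q containing i, remove the entry at that cell from P, and reverse-bump it up through P; the value ejected from row 1 is w(i).

Step i=5: Q has 5 at row 3, column 1; remove 5 from row 3 of P and reverse-bump: 5 enters row 2 and ejects 4; 4 enters row 1 and ejects 3. So w(5) = 3. P is now [[1, 2, 4], [5]].
Step i=4: Q has 4 at row 2, column 1; remove 5 from row 2 of P and reverse-bump: 5 enters row 1 and ejects 4. So w(4) = 4. P is now [[1, 2, 5]].
Step i=3: Q has 3 at row 1, column 3; remove that cell from P, ejecting 5. So w(3) = 5. P is now [[1, 2]].
Step i=2: Q has 2 at row 1, column 2; remove that cell from P, ejecting 2. So w(2) = 2. P is now [[1]].
Step i=1: Q has 1 at row 1, column 1; remove that cell from P, ejecting 1. So w(1) = 1. P is now [].

So w = 1 2 5 4 3.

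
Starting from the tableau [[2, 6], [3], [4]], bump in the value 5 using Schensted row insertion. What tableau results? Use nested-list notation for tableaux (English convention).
In row 1, 5 replaces 6 (the leftmost entry greater than 5); 6 is bumped to row 2. 6 is appended to row 2. The new tableau is [[2, 5], [3, 6], [4]].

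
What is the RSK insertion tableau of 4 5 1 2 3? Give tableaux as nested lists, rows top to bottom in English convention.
Insert 4: appended to row 1. P = [[4]].
Insert 5: appended to row 1. P = [[4, 5]].
Insert 1: 1 bumps 4 from row 1; 4 starts row 2. P = [[1, 5], [4]].
Insert 2: 2 bumps 5 from row 1; 5 appends to row 2. P = [[1, 2], [4, 5]].
Insert 3: appended to row 1. P = [[1, 2, 3], [4, 5]].

So P = [[1, 2, 3], [4, 5]].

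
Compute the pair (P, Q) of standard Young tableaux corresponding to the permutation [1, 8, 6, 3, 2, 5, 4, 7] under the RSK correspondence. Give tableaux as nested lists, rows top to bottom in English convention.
P = [[1, 2, 4, 7], [3, 5], [6], [8]], Q = [[1, 2, 6, 8], [3, 7], [4], [5]]

Insert each entry of the permutation into P by Schensted row insertion, recording in Q the position of each new cell.

Insert 1: appended to row 1. P = [[1]].
Insert 8: appended to row 1. P = [[1, 8]].
Insert 6: 6 bumps 8 from row 1; 8 starts row 2. P = [[1, 6], [8]].
Insert 3: 3 bumps 6 from row 1; 6 bumps 8 from row 2; 8 starts row 3. P = [[1, 3], [6], [8]].
Insert 2: 2 bumps 3 from row 1; 3 bumps 6 from row 2; 6 bumps 8 from row 3; 8 starts row 4. P = [[1, 2], [3], [6], [8]].
Insert 5: appended to row 1. P = [[1, 2, 5], [3], [6], [8]].
Insert 4: 4 bumps 5 from row 1; 5 appends to row 2. P = [[1, 2, 4], [3, 5], [6], [8]].
Insert 7: appended to row 1. P = [[1, 2, 4, 7], [3, 5], [6], [8]].

So P = [[1, 2, 4, 7], [3, 5], [6], [8]], Q = [[1, 2, 6, 8], [3, 7], [4], [5]].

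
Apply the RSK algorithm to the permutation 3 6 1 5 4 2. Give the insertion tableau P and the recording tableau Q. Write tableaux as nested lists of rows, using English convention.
P = [[1, 2], [3, 4], [5], [6]], Q = [[1, 2], [3, 4], [5], [6]]

Insert each entry of the permutation into P by Schensted row insertion, recording in Q the position of each new cell.

Insert 3: appended to row 1. P = [[3]].
Insert 6: appended to row 1. P = [[3, 6]].
Insert 1: 1 bumps 3 from row 1; 3 starts row 2. P = [[1, 6], [3]].
Insert 5: 5 bumps 6 from row 1; 6 appends to row 2. P = [[1, 5], [3, 6]].
Insert 4: 4 bumps 5 from row 1; 5 bumps 6 from row 2; 6 starts row 3. P = [[1, 4], [3, 5], [6]].
Insert 2: 2 bumps 4 from row 1; 4 bumps 5 from row 2; 5 bumps 6 from row 3; 6 starts row 4. P = [[1, 2], [3, 4], [5], [6]].

So P = [[1, 2], [3, 4], [5], [6]], Q = [[1, 2], [3, 4], [5], [6]].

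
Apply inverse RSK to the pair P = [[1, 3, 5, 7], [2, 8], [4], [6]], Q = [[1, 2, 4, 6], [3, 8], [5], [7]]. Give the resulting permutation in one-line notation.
Reverse the RSK construction: for i from n down to 1, find the cell of Q containing i, remove the entry at that cell from P, and reverse-bump it up through P; the value ejected from row 1 is w(i).

Step i=8: Q has 8 at row 2, column 2; remove 8 from row 2 of P and reverse-bump: 8 enters row 1 and ejects 7. So w(8) = 7. P is now [[1, 3, 5, 8], [2], [4], [6]].
Step i=7: Q has 7 at row 4, column 1; remove 6 from row 4 of P and reverse-bump: 6 enters row 3 and ejects 4; 4 enters row 2 and ejects 2; 2 enters row 1 and ejects 1. So w(7) = 1. P is now [[2, 3, 5, 8], [4], [6]].
Step i=6: Q has 6 at row 1, column 4; remove that cell from P, ejecting 8. So w(6) = 8. P is now [[2, 3, 5], [4], [6]].
Step i=5: Q has 5 at row 3, column 1; remove 6 from row 3 of P and reverse-bump: 6 enters row 2 and ejects 4; 4 enters row 1 and ejects 3. So w(5) = 3. P is now [[2, 4, 5], [6]].
Step i=4: Q has 4 at row 1, column 3; remove that cell from P, ejecting 5. So w(4) = 5. P is now [[2, 4], [6]].
Step i=3: Q has 3 at row 2, column 1; remove 6 from row 2 of P and reverse-bump: 6 enters row 1 and ejects 4. So w(3) = 4. P is now [[2, 6]].
Step i=2: Q has 2 at row 1, column 2; remove that cell from P, ejecting 6. So w(2) = 6. P is now [[2]].
Step i=1: Q has 1 at row 1, column 1; remove that cell from P, ejecting 2. So w(1) = 2. P is now [].

So w = 2 6 4 5 3 8 1 7.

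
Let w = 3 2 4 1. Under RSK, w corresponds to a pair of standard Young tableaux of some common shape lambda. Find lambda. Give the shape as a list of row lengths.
RSK row insertion gives P = [[1, 4], [2], [3]], which has shape [2, 1, 1].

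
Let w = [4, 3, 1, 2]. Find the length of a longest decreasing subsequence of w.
3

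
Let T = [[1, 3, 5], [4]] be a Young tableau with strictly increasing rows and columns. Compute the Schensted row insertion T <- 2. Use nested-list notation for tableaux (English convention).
In row 1, 2 replaces 3 (the leftmost entry greater than 2); 3 is bumped to row 2. In row 2, 3 replaces 4 (the leftmost entry greater than 3); 4 is bumped to row 3. 4 starts a new row 3. The new tableau is [[1, 2, 5], [3], [4]].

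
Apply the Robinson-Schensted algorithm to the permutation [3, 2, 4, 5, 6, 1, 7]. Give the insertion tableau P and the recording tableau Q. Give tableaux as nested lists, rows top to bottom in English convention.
Insert each entry of the permutation into P by Schensted row insertion, recording in Q the position of each new cell.

Insert 3: appended to row 1. P = [[3]], Q = [[1]].
Insert 2: 2 bumps 3 from row 1; 3 starts row 2. P = [[2], [3]], Q = [[1], [2]].
Insert 4: appended to row 1. P = [[2, 4], [3]], Q = [[1, 3], [2]].
Insert 5: appended to row 1. P = [[2, 4, 5], [3]], Q = [[1, 3, 4], [2]].
Insert 6: appended to row 1. P = [[2, 4, 5, 6], [3]], Q = [[1, 3, 4, 5], [2]].
Insert 1: 1 bumps 2 from row 1; 2 bumps 3 from row 2; 3 starts row 3. P = [[1, 4, 5, 6], [2], [3]], Q = [[1, 3, 4, 5], [2], [6]].
Insert 7: appended to row 1. P = [[1, 4, 5, 6, 7], [2], [3]], Q = [[1, 3, 4, 5, 7], [2], [6]].

So P = [[1, 4, 5, 6, 7], [2], [3]], Q = [[1, 3, 4, 5, 7], [2], [6]].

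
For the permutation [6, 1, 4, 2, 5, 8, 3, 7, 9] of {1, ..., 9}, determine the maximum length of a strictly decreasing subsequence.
3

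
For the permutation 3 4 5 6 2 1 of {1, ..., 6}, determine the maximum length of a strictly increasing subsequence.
4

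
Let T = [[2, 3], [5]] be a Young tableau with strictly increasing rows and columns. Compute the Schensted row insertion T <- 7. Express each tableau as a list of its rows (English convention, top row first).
[[2, 3, 7], [5]]

7 is larger than every entry of row 1, so it is appended to row 1. The new tableau is [[2, 3, 7], [5]].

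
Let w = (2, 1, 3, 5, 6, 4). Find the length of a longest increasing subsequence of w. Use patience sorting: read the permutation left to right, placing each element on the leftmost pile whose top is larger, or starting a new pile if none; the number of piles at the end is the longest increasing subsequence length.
4

2: new pile. tops = [2]
1: onto pile 1 (replacing 2). tops = [1]
3: new pile. tops = [1, 3]
5: new pile. tops = [1, 3, 5]
6: new pile. tops = [1, 3, 5, 6]
4: onto pile 3 (replacing 5). tops = [1, 3, 4, 6]

4 piles, so the longest increasing subsequence has length 4.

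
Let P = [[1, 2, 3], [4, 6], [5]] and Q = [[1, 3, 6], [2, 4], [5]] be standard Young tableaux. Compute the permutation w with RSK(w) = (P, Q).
Reverse the RSK construction: for i from n down to 1, find the cell of Q containing i, remove the entry at that cell from P, and reverse-bump it up through P; the value ejected from row 1 is w(i).

Step i=6: Q has 6 at row 1, column 3; remove that cell from P, ejecting 3. So w(6) = 3. P is now [[1, 2], [4, 6], [5]].
Step i=5: Q has 5 at row 3, column 1; remove 5 from row 3 of P and reverse-bump: 5 enters row 2 and ejects 4; 4 enters row 1 and ejects 2. So w(5) = 2. P is now [[1, 4], [5, 6]].
Step i=4: Q has 4 at row 2, column 2; remove 6 from row 2 of P and reverse-bump: 6 enters row 1 and ejects 4. So w(4) = 4. P is now [[1, 6], [5]].
Step i=3: Q has 3 at row 1, column 2; remove that cell from P, ejecting 6. So w(3) = 6. P is now [[1], [5]].
Step i=2: Q has 2 at row 2, column 1; remove 5 from row 2 of P and reverse-bump: 5 enters row 1 and ejects 1. So w(2) = 1. P is now [[5]].
Step i=1: Q has 1 at row 1, column 1; remove that cell from P, ejecting 5. So w(1) = 5. P is now [].

So w = 5 1 6 4 2 3.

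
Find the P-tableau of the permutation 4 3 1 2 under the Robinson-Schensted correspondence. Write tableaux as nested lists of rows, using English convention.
P = [[1, 2], [3], [4]]

Insert 4: appended to row 1. P = [[4]].
Insert 3: 3 bumps 4 from row 1; 4 starts row 2. P = [[3], [4]].
Insert 1: 1 bumps 3 from row 1; 3 bumps 4 from row 2; 4 starts row 3. P = [[1], [3], [4]].
Insert 2: appended to row 1. P = [[1, 2], [3], [4]].

So P = [[1, 2], [3], [4]].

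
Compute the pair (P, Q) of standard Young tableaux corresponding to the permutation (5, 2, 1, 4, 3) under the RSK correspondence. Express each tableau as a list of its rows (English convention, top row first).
Insert each entry of the permutation into P by Schensted row insertion, recording in Q the position of each new cell.

Insert 5: appended to row 1. P = [[5]].
Insert 2: 2 bumps 5 from row 1; 5 starts row 2. P = [[2], [5]].
Insert 1: 1 bumps 2 from row 1; 2 bumps 5 from row 2; 5 starts row 3. P = [[1], [2], [5]].
Insert 4: appended to row 1. P = [[1, 4], [2], [5]].
Insert 3: 3 bumps 4 from row 1; 4 appends to row 2. P = [[1, 3], [2, 4], [5]].

So P = [[1, 3], [2, 4], [5]], Q = [[1, 4], [2, 5], [3]].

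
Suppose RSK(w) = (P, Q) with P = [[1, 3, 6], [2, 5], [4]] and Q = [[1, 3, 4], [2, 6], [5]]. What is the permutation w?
Reverse the RSK construction: for i from n down to 1, find the cell of Q containing i, remove the entry at that cell from P, and reverse-bump it up through P; the value ejected from row 1 is w(i).

Step i=6: Q has 6 at row 2, column 2; remove 5 from row 2 of P and reverse-bump: 5 enters row 1 and ejects 3. So w(6) = 3. P is now [[1, 5, 6], [2], [4]].
Step i=5: Q has 5 at row 3, column 1; remove 4 from row 3 of P and reverse-bump: 4 enters row 2 and ejects 2; 2 enters row 1 and ejects 1. So w(5) = 1. P is now [[2, 5, 6], [4]].
Step i=4: Q has 4 at row 1, column 3; remove that cell from P, ejecting 6. So w(4) = 6. P is now [[2, 5], [4]].
Step i=3: Q has 3 at row 1, column 2; remove that cell from P, ejecting 5. So w(3) = 5. P is now [[2], [4]].
Step i=2: Q has 2 at row 2, column 1; remove 4 from row 2 of P and reverse-bump: 4 enters row 1 and ejects 2. So w(2) = 2. P is now [[4]].
Step i=1: Q has 1 at row 1, column 1; remove that cell from P, ejecting 4. So w(1) = 4. P is now [].

So w = 4 2 5 6 1 3.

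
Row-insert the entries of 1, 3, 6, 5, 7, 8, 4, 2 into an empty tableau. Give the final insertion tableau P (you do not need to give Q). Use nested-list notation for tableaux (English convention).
Insert 1: appended to row 1. P = [[1]].
Insert 3: appended to row 1. P = [[1, 3]].
Insert 6: appended to row 1. P = [[1, 3, 6]].
Insert 5: 5 bumps 6 from row 1; 6 starts row 2. P = [[1, 3, 5], [6]].
Insert 7: appended to row 1. P = [[1, 3, 5, 7], [6]].
Insert 8: appended to row 1. P = [[1, 3, 5, 7, 8], [6]].
Insert 4: 4 bumps 5 from row 1; 5 bumps 6 from row 2; 6 starts row 3. P = [[1, 3, 4, 7, 8], [5], [6]].
Insert 2: 2 bumps 3 from row 1; 3 bumps 5 from row 2; 5 bumps 6 from row 3; 6 starts row 4. P = [[1, 2, 4, 7, 8], [3], [5], [6]].

So P = [[1, 2, 4, 7, 8], [3], [5], [6]].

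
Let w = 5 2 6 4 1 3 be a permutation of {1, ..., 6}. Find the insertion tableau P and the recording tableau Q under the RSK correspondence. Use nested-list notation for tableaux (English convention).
P = [[1, 3], [2, 4], [5, 6]], Q = [[1, 3], [2, 4], [5, 6]]

Insert each entry of the permutation into P by Schensted row insertion, recording in Q the position of each new cell.

Insert 5: appended to row 1. P = [[5]], Q = [[1]].
Insert 2: 2 bumps 5 from row 1; 5 starts row 2. P = [[2], [5]], Q = [[1], [2]].
Insert 6: appended to row 1. P = [[2, 6], [5]], Q = [[1, 3], [2]].
Insert 4: 4 bumps 6 from row 1; 6 appends to row 2. P = [[2, 4], [5, 6]], Q = [[1, 3], [2, 4]].
Insert 1: 1 bumps 2 from row 1; 2 bumps 5 from row 2; 5 starts row 3. P = [[1, 4], [2, 6], [5]], Q = [[1, 3], [2, 4], [5]].
Insert 3: 3 bumps 4 from row 1; 4 bumps 6 from row 2; 6 appends to row 3. P = [[1, 3], [2, 4], [5, 6]], Q = [[1, 3], [2, 4], [5, 6]].

So P = [[1, 3], [2, 4], [5, 6]], Q = [[1, 3], [2, 4], [5, 6]].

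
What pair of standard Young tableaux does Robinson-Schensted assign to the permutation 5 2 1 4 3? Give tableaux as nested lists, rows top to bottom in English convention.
P = [[1, 3], [2, 4], [5]], Q = [[1, 4], [2, 5], [3]]

Insert each entry of the permutation into P by Schensted row insertion, recording in Q the position of each new cell.

Insert 5: appended to row 1. P = [[5]], Q = [[1]].
Insert 2: 2 bumps 5 from row 1; 5 starts row 2. P = [[2], [5]], Q = [[1], [2]].
Insert 1: 1 bumps 2 from row 1; 2 bumps 5 from row 2; 5 starts row 3. P = [[1], [2], [5]], Q = [[1], [2], [3]].
Insert 4: appended to row 1. P = [[1, 4], [2], [5]], Q = [[1, 4], [2], [3]].
Insert 3: 3 bumps 4 from row 1; 4 appends to row 2. P = [[1, 3], [2, 4], [5]], Q = [[1, 4], [2, 5], [3]].

So P = [[1, 3], [2, 4], [5]], Q = [[1, 4], [2, 5], [3]].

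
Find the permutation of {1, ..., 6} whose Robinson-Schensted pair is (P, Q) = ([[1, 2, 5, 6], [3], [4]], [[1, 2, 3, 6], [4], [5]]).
Reverse the RSK construction: for i from n down to 1, find the cell of Q containing i, remove the entry at that cell from P, and reverse-bump it up through P; the value ejected from row 1 is w(i).

Step i=6: Q has 6 at row 1, column 4; remove that cell from P, ejecting 6. So w(6) = 6. P is now [[1, 2, 5], [3], [4]].
Step i=5: Q has 5 at row 3, column 1; remove 4 from row 3 of P and reverse-bump: 4 enters row 2 and ejects 3; 3 enters row 1 and ejects 2. So w(5) = 2. P is now [[1, 3, 5], [4]].
Step i=4: Q has 4 at row 2, column 1; remove 4 from row 2 of P and reverse-bump: 4 enters row 1 and ejects 3. So w(4) = 3. P is now [[1, 4, 5]].
Step i=3: Q has 3 at row 1, column 3; remove that cell from P, ejecting 5. So w(3) = 5. P is now [[1, 4]].
Step i=2: Q has 2 at row 1, column 2; remove that cell from P, ejecting 4. So w(2) = 4. P is now [[1]].
Step i=1: Q has 1 at row 1, column 1; remove that cell from P, ejecting 1. So w(1) = 1. P is now [].

So w = 1 4 5 3 2 6.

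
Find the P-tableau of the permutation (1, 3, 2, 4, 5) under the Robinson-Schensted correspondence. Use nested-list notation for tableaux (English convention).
Insert 1: appended to row 1. P = [[1]].
Insert 3: appended to row 1. P = [[1, 3]].
Insert 2: 2 bumps 3 from row 1; 3 starts row 2. P = [[1, 2], [3]].
Insert 4: appended to row 1. P = [[1, 2, 4], [3]].
Insert 5: appended to row 1. P = [[1, 2, 4, 5], [3]].

So P = [[1, 2, 4, 5], [3]].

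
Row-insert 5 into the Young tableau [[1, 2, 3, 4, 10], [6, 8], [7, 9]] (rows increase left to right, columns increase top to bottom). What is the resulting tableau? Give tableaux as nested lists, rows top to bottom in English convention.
[[1, 2, 3, 4, 5], [6, 8, 10], [7, 9]]

In row 1, 5 replaces 10 (the leftmost entry greater than 5); 10 is bumped to row 2. 10 is appended to row 2. The new tableau is [[1, 2, 3, 4, 5], [6, 8, 10], [7, 9]].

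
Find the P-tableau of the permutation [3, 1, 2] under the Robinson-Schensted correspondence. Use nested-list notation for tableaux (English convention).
P = [[1, 2], [3]]

Insert 3: appended to row 1. P = [[3]].
Insert 1: 1 bumps 3 from row 1; 3 starts row 2. P = [[1], [3]].
Insert 2: appended to row 1. P = [[1, 2], [3]].

So P = [[1, 2], [3]].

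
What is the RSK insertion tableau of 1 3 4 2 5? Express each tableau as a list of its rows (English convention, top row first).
After inserting 1: P = [[1]].
After inserting 3: P = [[1, 3]].
After inserting 4: P = [[1, 3, 4]].
After inserting 2: P = [[1, 2, 4], [3]].
After inserting 5: P = [[1, 2, 4, 5], [3]].

So P = [[1, 2, 4, 5], [3]].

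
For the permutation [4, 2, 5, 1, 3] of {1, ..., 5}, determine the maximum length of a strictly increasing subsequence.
2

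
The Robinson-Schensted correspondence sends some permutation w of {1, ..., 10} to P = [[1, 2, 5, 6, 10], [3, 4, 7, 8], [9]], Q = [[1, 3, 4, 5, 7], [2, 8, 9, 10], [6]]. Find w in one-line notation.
Reverse the RSK construction: for i from n down to 1, find the cell of Q containing i, remove the entry at that cell from P, and reverse-bump it up through P; the value ejected from row 1 is w(i).

Step i=10: Q has 10 at row 2, column 4; remove 8 from row 2 of P and reverse-bump: 8 enters row 1 and ejects 6. So w(10) = 6. P is now [[1, 2, 5, 8, 10], [3, 4, 7], [9]].
Step i=9: Q has 9 at row 2, column 3; remove 7 from row 2 of P and reverse-bump: 7 enters row 1 and ejects 5. So w(9) = 5. P is now [[1, 2, 7, 8, 10], [3, 4], [9]].
Step i=8: Q has 8 at row 2, column 2; remove 4 from row 2 of P and reverse-bump: 4 enters row 1 and ejects 2. So w(8) = 2. P is now [[1, 4, 7, 8, 10], [3], [9]].
Step i=7: Q has 7 at row 1, column 5; remove that cell from P, ejecting 10. So w(7) = 10. P is now [[1, 4, 7, 8], [3], [9]].
Step i=6: Q has 6 at row 3, column 1; remove 9 from row 3 of P and reverse-bump: 9 enters row 2 and ejects 3; 3 enters row 1 and ejects 1. So w(6) = 1. P is now [[3, 4, 7, 8], [9]].
Step i=5: Q has 5 at row 1, column 4; remove that cell from P, ejecting 8. So w(5) = 8. P is now [[3, 4, 7], [9]].
Step i=4: Q has 4 at row 1, column 3; remove that cell from P, ejecting 7. So w(4) = 7. P is now [[3, 4], [9]].
Step i=3: Q has 3 at row 1, column 2; remove that cell from P, ejecting 4. So w(3) = 4. P is now [[3], [9]].
Step i=2: Q has 2 at row 2, column 1; remove 9 from row 2 of P and reverse-bump: 9 enters row 1 and ejects 3. So w(2) = 3. P is now [[9]].
Step i=1: Q has 1 at row 1, column 1; remove that cell from P, ejecting 9. So w(1) = 9. P is now [].

So w = 9 3 4 7 8 1 10 2 5 6.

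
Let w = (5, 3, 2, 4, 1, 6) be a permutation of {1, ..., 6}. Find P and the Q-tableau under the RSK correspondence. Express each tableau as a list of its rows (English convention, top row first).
Insert each entry of the permutation into P by Schensted row insertion, recording in Q the position of each new cell.

Insert 5: appended to row 1. P = [[5]], Q = [[1]].
Insert 3: 3 bumps 5 from row 1; 5 starts row 2. P = [[3], [5]], Q = [[1], [2]].
Insert 2: 2 bumps 3 from row 1; 3 bumps 5 from row 2; 5 starts row 3. P = [[2], [3], [5]], Q = [[1], [2], [3]].
Insert 4: appended to row 1. P = [[2, 4], [3], [5]], Q = [[1, 4], [2], [3]].
Insert 1: 1 bumps 2 from row 1; 2 bumps 3 from row 2; 3 bumps 5 from row 3; 5 starts row 4. P = [[1, 4], [2], [3], [5]], Q = [[1, 4], [2], [3], [5]].
Insert 6: appended to row 1. P = [[1, 4, 6], [2], [3], [5]], Q = [[1, 4, 6], [2], [3], [5]].

So P = [[1, 4, 6], [2], [3], [5]], Q = [[1, 4, 6], [2], [3], [5]].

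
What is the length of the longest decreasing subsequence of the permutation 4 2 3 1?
3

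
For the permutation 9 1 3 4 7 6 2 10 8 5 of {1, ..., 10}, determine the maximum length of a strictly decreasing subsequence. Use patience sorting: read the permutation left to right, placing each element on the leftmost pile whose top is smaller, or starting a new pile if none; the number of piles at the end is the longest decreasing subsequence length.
9: new pile. tops = [9]
1: new pile. tops = [9, 1]
3: onto pile 2 (replacing 1). tops = [9, 3]
4: onto pile 2 (replacing 3). tops = [9, 4]
7: onto pile 2 (replacing 4). tops = [9, 7]
6: new pile. tops = [9, 7, 6]
2: new pile. tops = [9, 7, 6, 2]
10: onto pile 1 (replacing 9). tops = [10, 7, 6, 2]
8: onto pile 2 (replacing 7). tops = [10, 8, 6, 2]
5: onto pile 4 (replacing 2). tops = [10, 8, 6, 5]

4 piles, so the longest decreasing subsequence has length 4.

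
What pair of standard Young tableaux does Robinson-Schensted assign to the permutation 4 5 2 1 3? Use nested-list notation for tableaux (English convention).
P = [[1, 3], [2, 5], [4]], Q = [[1, 2], [3, 5], [4]]

Insert each entry of the permutation into P by Schensted row insertion, recording in Q the position of each new cell.

Insert 4: appended to row 1. P = [[4]], Q = [[1]].
Insert 5: appended to row 1. P = [[4, 5]], Q = [[1, 2]].
Insert 2: 2 bumps 4 from row 1; 4 starts row 2. P = [[2, 5], [4]], Q = [[1, 2], [3]].
Insert 1: 1 bumps 2 from row 1; 2 bumps 4 from row 2; 4 starts row 3. P = [[1, 5], [2], [4]], Q = [[1, 2], [3], [4]].
Insert 3: 3 bumps 5 from row 1; 5 appends to row 2. P = [[1, 3], [2, 5], [4]], Q = [[1, 2], [3, 5], [4]].

So P = [[1, 3], [2, 5], [4]], Q = [[1, 2], [3, 5], [4]].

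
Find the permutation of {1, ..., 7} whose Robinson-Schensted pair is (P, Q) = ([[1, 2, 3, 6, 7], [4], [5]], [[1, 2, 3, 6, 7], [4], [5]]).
1 2 5 4 3 6 7

Reverse the RSK construction: for i from n down to 1, find the cell of Q containing i, remove the entry at that cell from P, and reverse-bump it up through P; the value ejected from row 1 is w(i).

Step i=7: Q has 7 at row 1, column 5; remove that cell from P, ejecting 7. So w(7) = 7. P is now [[1, 2, 3, 6], [4], [5]].
Step i=6: Q has 6 at row 1, column 4; remove that cell from P, ejecting 6. So w(6) = 6. P is now [[1, 2, 3], [4], [5]].
Step i=5: Q has 5 at row 3, column 1; remove 5 from row 3 of P and reverse-bump: 5 enters row 2 and ejects 4; 4 enters row 1 and ejects 3. So w(5) = 3. P is now [[1, 2, 4], [5]].
Step i=4: Q has 4 at row 2, column 1; remove 5 from row 2 of P and reverse-bump: 5 enters row 1 and ejects 4. So w(4) = 4. P is now [[1, 2, 5]].
Step i=3: Q has 3 at row 1, column 3; remove that cell from P, ejecting 5. So w(3) = 5. P is now [[1, 2]].
Step i=2: Q has 2 at row 1, column 2; remove that cell from P, ejecting 2. So w(2) = 2. P is now [[1]].
Step i=1: Q has 1 at row 1, column 1; remove that cell from P, ejecting 1. So w(1) = 1. P is now [].

So w = 1 2 5 4 3 6 7.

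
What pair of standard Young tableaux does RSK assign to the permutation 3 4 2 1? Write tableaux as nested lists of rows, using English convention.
P = [[1, 4], [2], [3]], Q = [[1, 2], [3], [4]]

Insert each entry of the permutation into P by Schensted row insertion, recording in Q the position of each new cell.

Insert 3: appended to row 1. P = [[3]].
Insert 4: appended to row 1. P = [[3, 4]].
Insert 2: 2 bumps 3 from row 1; 3 starts row 2. P = [[2, 4], [3]].
Insert 1: 1 bumps 2 from row 1; 2 bumps 3 from row 2; 3 starts row 3. P = [[1, 4], [2], [3]].

So P = [[1, 4], [2], [3]], Q = [[1, 2], [3], [4]].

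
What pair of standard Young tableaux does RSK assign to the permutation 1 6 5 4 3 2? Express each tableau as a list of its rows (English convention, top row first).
Insert each entry of the permutation into P by Schensted row insertion, recording in Q the position of each new cell.

Insert 1: appended to row 1. P = [[1]].
Insert 6: appended to row 1. P = [[1, 6]].
Insert 5: 5 bumps 6 from row 1; 6 starts row 2. P = [[1, 5], [6]].
Insert 4: 4 bumps 5 from row 1; 5 bumps 6 from row 2; 6 starts row 3. P = [[1, 4], [5], [6]].
Insert 3: 3 bumps 4 from row 1; 4 bumps 5 from row 2; 5 bumps 6 from row 3; 6 starts row 4. P = [[1, 3], [4], [5], [6]].
Insert 2: 2 bumps 3 from row 1; 3 bumps 4 from row 2; 4 bumps 5 from row 3; 5 bumps 6 from row 4; 6 starts row 5. P = [[1, 2], [3], [4], [5], [6]].

So P = [[1, 2], [3], [4], [5], [6]], Q = [[1, 2], [3], [4], [5], [6]].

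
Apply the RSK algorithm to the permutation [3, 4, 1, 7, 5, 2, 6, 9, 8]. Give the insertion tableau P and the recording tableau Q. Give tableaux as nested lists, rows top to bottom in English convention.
P = [[1, 2, 5, 6, 8], [3, 4, 9], [7]], Q = [[1, 2, 4, 7, 8], [3, 5, 9], [6]]

Insert each entry of the permutation into P by Schensted row insertion, recording in Q the position of each new cell.

After inserting 3: P = [[3]].
After inserting 4: P = [[3, 4]].
After inserting 1: P = [[1, 4], [3]].
After inserting 7: P = [[1, 4, 7], [3]].
After inserting 5: P = [[1, 4, 5], [3, 7]].
After inserting 2: P = [[1, 2, 5], [3, 4], [7]].
After inserting 6: P = [[1, 2, 5, 6], [3, 4], [7]].
After inserting 9: P = [[1, 2, 5, 6, 9], [3, 4], [7]].
After inserting 8: P = [[1, 2, 5, 6, 8], [3, 4, 9], [7]].

So P = [[1, 2, 5, 6, 8], [3, 4, 9], [7]], Q = [[1, 2, 4, 7, 8], [3, 5, 9], [6]].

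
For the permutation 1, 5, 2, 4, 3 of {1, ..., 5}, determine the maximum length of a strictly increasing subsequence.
3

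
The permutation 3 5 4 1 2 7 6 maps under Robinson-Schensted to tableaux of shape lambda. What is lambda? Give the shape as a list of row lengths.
[3, 3, 1]

Row-insert each entry into an empty tableau.

After inserting 3: P = [[3]].
After inserting 5: P = [[3, 5]].
After inserting 4: P = [[3, 4], [5]].
After inserting 1: P = [[1, 4], [3], [5]].
After inserting 2: P = [[1, 2], [3, 4], [5]].
After inserting 7: P = [[1, 2, 7], [3, 4], [5]].
After inserting 6: P = [[1, 2, 6], [3, 4, 7], [5]].

The final insertion tableau P = [[1, 2, 6], [3, 4, 7], [5]] has shape [3, 3, 1].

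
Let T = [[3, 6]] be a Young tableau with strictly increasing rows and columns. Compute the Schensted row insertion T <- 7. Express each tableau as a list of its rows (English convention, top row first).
[[3, 6, 7]]

7 is larger than every entry of row 1, so it is appended to row 1. The new tableau is [[3, 6, 7]].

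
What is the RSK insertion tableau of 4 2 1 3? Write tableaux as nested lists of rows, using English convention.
P = [[1, 3], [2], [4]]

Insert 4: appended to row 1. P = [[4]].
Insert 2: 2 bumps 4 from row 1; 4 starts row 2. P = [[2], [4]].
Insert 1: 1 bumps 2 from row 1; 2 bumps 4 from row 2; 4 starts row 3. P = [[1], [2], [4]].
Insert 3: appended to row 1. P = [[1, 3], [2], [4]].

So P = [[1, 3], [2], [4]].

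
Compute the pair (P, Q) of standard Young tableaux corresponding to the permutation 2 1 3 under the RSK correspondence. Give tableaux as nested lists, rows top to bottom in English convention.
Insert each entry of the permutation into P by Schensted row insertion, recording in Q the position of each new cell.

Insert 2: appended to row 1. P = [[2]].
Insert 1: 1 bumps 2 from row 1; 2 starts row 2. P = [[1], [2]].
Insert 3: appended to row 1. P = [[1, 3], [2]].

So P = [[1, 3], [2]], Q = [[1, 3], [2]].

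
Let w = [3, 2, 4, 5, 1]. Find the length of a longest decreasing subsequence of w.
3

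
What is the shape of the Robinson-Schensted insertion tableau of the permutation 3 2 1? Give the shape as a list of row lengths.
Row-insert each entry into an empty tableau.

After inserting 3: P = [[3]].
After inserting 2: P = [[2], [3]].
After inserting 1: P = [[1], [2], [3]].

The final insertion tableau P = [[1], [2], [3]] has shape [1, 1, 1].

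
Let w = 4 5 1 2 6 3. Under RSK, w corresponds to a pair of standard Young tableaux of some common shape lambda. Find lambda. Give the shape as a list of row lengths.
[3, 3]

Row-insert each entry into an empty tableau.

After inserting 4: P = [[4]].
After inserting 5: P = [[4, 5]].
After inserting 1: P = [[1, 5], [4]].
After inserting 2: P = [[1, 2], [4, 5]].
After inserting 6: P = [[1, 2, 6], [4, 5]].
After inserting 3: P = [[1, 2, 3], [4, 5, 6]].

The final insertion tableau P = [[1, 2, 3], [4, 5, 6]] has shape [3, 3].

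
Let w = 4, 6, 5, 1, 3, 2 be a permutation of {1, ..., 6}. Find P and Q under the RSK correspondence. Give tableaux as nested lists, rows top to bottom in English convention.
Insert each entry of the permutation into P by Schensted row insertion, recording in Q the position of each new cell.

Insert 4: appended to row 1. P = [[4]], Q = [[1]].
Insert 6: appended to row 1. P = [[4, 6]], Q = [[1, 2]].
Insert 5: 5 bumps 6 from row 1; 6 starts row 2. P = [[4, 5], [6]], Q = [[1, 2], [3]].
Insert 1: 1 bumps 4 from row 1; 4 bumps 6 from row 2; 6 starts row 3. P = [[1, 5], [4], [6]], Q = [[1, 2], [3], [4]].
Insert 3: 3 bumps 5 from row 1; 5 appends to row 2. P = [[1, 3], [4, 5], [6]], Q = [[1, 2], [3, 5], [4]].
Insert 2: 2 bumps 3 from row 1; 3 bumps 4 from row 2; 4 bumps 6 from row 3; 6 starts row 4. P = [[1, 2], [3, 5], [4], [6]], Q = [[1, 2], [3, 5], [4], [6]].

So P = [[1, 2], [3, 5], [4], [6]], Q = [[1, 2], [3, 5], [4], [6]].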